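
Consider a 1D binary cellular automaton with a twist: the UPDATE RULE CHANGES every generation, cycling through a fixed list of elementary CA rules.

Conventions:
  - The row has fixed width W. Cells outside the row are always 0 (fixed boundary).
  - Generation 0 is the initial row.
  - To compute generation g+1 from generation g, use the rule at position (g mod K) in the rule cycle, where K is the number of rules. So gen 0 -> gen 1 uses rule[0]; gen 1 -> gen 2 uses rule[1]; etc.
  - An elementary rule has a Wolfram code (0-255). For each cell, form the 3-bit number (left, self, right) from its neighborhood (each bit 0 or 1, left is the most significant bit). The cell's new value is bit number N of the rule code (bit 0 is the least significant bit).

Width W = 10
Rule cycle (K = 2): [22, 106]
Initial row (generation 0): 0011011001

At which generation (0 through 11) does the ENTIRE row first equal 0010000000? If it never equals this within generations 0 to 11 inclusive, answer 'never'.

Gen 0: 0011011001
Gen 1 (rule 22): 0100000111
Gen 2 (rule 106): 1000001101
Gen 3 (rule 22): 1100010001
Gen 4 (rule 106): 1100100010
Gen 5 (rule 22): 0011110111
Gen 6 (rule 106): 0110011101
Gen 7 (rule 22): 1001100001
Gen 8 (rule 106): 0011100010
Gen 9 (rule 22): 0100010111
Gen 10 (rule 106): 1000101101
Gen 11 (rule 22): 1101100001

Answer: never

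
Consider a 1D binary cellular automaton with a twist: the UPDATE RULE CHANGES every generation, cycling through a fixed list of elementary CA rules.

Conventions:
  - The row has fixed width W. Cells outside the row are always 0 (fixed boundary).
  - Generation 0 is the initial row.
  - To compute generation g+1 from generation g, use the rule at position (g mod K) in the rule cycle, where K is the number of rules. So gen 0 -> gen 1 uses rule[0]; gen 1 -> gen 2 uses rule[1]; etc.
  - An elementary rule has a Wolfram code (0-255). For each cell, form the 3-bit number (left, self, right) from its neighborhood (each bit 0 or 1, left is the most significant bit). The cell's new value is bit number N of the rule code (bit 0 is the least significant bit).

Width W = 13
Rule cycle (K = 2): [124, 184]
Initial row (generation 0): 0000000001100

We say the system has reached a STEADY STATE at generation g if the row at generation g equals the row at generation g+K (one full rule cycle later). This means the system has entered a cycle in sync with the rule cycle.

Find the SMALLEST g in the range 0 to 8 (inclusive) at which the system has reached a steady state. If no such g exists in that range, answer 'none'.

Answer: 6

Derivation:
Gen 0: 0000000001100
Gen 1 (rule 124): 0000000001110
Gen 2 (rule 184): 0000000001101
Gen 3 (rule 124): 0000000001111
Gen 4 (rule 184): 0000000001110
Gen 5 (rule 124): 0000000001011
Gen 6 (rule 184): 0000000000110
Gen 7 (rule 124): 0000000000111
Gen 8 (rule 184): 0000000000110
Gen 9 (rule 124): 0000000000111
Gen 10 (rule 184): 0000000000110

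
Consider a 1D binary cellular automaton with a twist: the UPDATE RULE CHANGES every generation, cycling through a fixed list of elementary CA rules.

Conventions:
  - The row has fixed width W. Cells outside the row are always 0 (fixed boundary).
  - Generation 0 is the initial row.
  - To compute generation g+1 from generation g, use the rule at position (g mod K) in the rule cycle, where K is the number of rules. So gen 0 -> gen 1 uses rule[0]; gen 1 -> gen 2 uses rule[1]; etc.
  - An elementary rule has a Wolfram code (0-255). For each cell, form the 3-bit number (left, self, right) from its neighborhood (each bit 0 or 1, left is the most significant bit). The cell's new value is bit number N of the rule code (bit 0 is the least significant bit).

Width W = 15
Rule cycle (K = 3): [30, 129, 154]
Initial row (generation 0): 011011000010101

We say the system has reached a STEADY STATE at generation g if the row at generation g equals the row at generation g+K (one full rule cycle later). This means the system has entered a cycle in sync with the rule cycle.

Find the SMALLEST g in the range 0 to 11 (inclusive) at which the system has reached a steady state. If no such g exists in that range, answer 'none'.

Gen 0: 011011000010101
Gen 1 (rule 30): 110010100110101
Gen 2 (rule 129): 000000000000000
Gen 3 (rule 154): 000000000000000
Gen 4 (rule 30): 000000000000000
Gen 5 (rule 129): 111111111111111
Gen 6 (rule 154): 111111111111110
Gen 7 (rule 30): 100000000000001
Gen 8 (rule 129): 001111111111100
Gen 9 (rule 154): 011111111111010
Gen 10 (rule 30): 110000000000011
Gen 11 (rule 129): 000111111111000
Gen 12 (rule 154): 001111111110100
Gen 13 (rule 30): 011000000000110
Gen 14 (rule 129): 000011111110000

Answer: none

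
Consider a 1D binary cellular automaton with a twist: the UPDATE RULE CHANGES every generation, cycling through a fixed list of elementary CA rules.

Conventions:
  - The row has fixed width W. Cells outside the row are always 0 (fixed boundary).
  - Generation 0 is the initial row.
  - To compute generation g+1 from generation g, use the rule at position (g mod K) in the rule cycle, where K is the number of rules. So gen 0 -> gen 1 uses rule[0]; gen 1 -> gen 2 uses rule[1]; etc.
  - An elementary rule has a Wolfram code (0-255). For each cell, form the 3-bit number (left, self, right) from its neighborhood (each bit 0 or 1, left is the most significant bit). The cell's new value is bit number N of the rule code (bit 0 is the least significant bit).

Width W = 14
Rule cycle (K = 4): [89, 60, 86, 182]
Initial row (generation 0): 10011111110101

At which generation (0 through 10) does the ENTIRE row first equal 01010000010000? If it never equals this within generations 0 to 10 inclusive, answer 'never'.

Gen 0: 10011111110101
Gen 1 (rule 89): 01010000010000
Gen 2 (rule 60): 01111000011000
Gen 3 (rule 86): 10001100101100
Gen 4 (rule 182): 11010011110010
Gen 5 (rule 89): 11001010011001
Gen 6 (rule 60): 10101111010101
Gen 7 (rule 86): 10100001010101
Gen 8 (rule 182): 11110011111111
Gen 9 (rule 89): 10011010000001
Gen 10 (rule 60): 11010111000001

Answer: 1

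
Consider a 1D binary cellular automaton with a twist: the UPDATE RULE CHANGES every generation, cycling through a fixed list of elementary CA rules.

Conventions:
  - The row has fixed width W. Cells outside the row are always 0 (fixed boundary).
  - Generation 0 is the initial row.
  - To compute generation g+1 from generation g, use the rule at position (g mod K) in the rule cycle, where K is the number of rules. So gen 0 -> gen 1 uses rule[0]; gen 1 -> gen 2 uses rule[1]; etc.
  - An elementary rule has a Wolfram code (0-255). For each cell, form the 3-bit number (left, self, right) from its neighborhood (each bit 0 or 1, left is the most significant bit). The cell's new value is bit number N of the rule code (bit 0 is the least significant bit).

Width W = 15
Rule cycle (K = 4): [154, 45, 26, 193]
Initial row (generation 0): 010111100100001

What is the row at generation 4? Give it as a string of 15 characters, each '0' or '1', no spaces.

Gen 0: 010111100100001
Gen 1 (rule 154): 100111011010010
Gen 2 (rule 45): 100100110110010
Gen 3 (rule 26): 011011100101101
Gen 4 (rule 193): 001001100000100

Answer: 001001100000100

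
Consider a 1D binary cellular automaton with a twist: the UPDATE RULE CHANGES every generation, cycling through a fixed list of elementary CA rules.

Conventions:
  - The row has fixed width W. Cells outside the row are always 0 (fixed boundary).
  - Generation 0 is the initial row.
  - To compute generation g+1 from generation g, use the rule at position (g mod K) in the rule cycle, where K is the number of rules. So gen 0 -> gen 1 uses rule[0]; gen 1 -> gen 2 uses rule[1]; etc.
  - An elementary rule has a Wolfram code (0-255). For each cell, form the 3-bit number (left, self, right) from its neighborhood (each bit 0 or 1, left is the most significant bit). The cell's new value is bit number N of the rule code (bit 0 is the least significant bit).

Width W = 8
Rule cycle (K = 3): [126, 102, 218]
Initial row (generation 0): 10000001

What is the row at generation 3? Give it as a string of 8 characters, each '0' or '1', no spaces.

Answer: 10101000

Derivation:
Gen 0: 10000001
Gen 1 (rule 126): 11000011
Gen 2 (rule 102): 01000101
Gen 3 (rule 218): 10101000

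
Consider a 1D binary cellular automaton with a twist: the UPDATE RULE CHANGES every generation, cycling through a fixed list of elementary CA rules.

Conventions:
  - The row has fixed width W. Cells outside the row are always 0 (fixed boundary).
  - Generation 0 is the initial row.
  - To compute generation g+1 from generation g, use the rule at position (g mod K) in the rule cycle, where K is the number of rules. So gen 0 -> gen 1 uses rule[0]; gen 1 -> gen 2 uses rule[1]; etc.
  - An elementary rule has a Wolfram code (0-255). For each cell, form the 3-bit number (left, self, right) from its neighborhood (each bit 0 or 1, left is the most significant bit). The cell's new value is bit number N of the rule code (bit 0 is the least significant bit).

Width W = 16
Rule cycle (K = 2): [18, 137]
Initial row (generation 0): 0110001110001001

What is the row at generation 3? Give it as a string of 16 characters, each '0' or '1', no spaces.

Gen 0: 0110001110001001
Gen 1 (rule 18): 1001010001010110
Gen 2 (rule 137): 0000000100000100
Gen 3 (rule 18): 0000001010001010

Answer: 0000001010001010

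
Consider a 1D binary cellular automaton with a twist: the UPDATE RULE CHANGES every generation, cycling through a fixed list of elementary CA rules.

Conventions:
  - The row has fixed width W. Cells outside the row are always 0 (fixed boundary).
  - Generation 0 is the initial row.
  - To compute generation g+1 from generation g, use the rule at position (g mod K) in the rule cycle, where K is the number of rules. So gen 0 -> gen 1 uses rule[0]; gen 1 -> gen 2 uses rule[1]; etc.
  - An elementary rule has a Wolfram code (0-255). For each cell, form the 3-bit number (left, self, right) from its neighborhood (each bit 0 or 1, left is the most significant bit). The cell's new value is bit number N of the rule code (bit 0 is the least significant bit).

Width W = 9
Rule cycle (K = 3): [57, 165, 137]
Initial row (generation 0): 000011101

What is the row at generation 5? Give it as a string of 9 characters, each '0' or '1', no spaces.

Gen 0: 000011101
Gen 1 (rule 57): 111010010
Gen 2 (rule 165): 010110010
Gen 3 (rule 137): 000100000
Gen 4 (rule 57): 110011111
Gen 5 (rule 165): 000001110

Answer: 000001110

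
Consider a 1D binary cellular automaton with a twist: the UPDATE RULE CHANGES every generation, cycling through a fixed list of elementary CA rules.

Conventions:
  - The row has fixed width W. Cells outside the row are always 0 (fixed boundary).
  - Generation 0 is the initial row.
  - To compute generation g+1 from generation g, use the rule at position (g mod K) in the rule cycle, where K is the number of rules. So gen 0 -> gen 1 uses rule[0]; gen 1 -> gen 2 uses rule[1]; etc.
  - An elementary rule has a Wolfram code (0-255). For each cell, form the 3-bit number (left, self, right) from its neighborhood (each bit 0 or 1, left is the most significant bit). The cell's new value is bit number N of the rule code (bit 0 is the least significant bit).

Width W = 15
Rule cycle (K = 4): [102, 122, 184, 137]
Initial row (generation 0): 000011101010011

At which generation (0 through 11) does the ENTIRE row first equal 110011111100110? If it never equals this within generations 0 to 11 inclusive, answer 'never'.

Answer: never

Derivation:
Gen 0: 000011101010011
Gen 1 (rule 102): 000100111110101
Gen 2 (rule 122): 001011100011010
Gen 3 (rule 184): 000111010010101
Gen 4 (rule 137): 110110000000000
Gen 5 (rule 102): 011010000000000
Gen 6 (rule 122): 111101000000000
Gen 7 (rule 184): 111010100000000
Gen 8 (rule 137): 110000001111111
Gen 9 (rule 102): 010000010000001
Gen 10 (rule 122): 101000101000010
Gen 11 (rule 184): 010100010100001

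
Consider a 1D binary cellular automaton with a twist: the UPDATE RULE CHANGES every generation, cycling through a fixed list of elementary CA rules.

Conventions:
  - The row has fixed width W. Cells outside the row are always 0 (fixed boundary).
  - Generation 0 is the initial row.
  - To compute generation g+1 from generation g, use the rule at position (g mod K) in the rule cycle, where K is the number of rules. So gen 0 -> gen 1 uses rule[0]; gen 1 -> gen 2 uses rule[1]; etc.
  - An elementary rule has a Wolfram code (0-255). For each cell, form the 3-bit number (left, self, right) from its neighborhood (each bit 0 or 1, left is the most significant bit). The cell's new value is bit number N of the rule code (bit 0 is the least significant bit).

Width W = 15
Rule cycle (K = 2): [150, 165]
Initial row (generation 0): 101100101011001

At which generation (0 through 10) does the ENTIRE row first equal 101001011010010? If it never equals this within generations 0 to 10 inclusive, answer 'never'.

Gen 0: 101100101011001
Gen 1 (rule 150): 100011101000111
Gen 2 (rule 165): 101001011010010
Gen 3 (rule 150): 101111000011111
Gen 4 (rule 165): 110110011001110
Gen 5 (rule 150): 000001100110101
Gen 6 (rule 165): 111100000001111
Gen 7 (rule 150): 011010000010110
Gen 8 (rule 165): 000110111011000
Gen 9 (rule 150): 001000010000100
Gen 10 (rule 165): 101011010110101

Answer: 2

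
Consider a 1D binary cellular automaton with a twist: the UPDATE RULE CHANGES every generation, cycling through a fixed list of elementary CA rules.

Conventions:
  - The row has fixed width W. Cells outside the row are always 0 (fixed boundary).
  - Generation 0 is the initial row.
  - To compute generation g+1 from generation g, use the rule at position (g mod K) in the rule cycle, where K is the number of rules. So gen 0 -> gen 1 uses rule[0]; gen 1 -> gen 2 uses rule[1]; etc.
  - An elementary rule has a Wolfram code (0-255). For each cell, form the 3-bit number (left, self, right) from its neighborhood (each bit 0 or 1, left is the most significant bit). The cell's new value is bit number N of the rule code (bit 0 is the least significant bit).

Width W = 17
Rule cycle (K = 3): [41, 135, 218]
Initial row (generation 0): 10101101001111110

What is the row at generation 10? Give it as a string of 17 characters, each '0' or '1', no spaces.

Gen 0: 10101101001111110
Gen 1 (rule 41): 01011010001000000
Gen 2 (rule 135): 11000010111011111
Gen 3 (rule 218): 11100100111011111
Gen 4 (rule 41): 10000000100110000
Gen 5 (rule 135): 10111111101000111
Gen 6 (rule 218): 00111111100101111
Gen 7 (rule 41): 10100000000011000
Gen 8 (rule 135): 10101111111100011
Gen 9 (rule 218): 00001111111110111
Gen 10 (rule 41): 11101000000001100

Answer: 11101000000001100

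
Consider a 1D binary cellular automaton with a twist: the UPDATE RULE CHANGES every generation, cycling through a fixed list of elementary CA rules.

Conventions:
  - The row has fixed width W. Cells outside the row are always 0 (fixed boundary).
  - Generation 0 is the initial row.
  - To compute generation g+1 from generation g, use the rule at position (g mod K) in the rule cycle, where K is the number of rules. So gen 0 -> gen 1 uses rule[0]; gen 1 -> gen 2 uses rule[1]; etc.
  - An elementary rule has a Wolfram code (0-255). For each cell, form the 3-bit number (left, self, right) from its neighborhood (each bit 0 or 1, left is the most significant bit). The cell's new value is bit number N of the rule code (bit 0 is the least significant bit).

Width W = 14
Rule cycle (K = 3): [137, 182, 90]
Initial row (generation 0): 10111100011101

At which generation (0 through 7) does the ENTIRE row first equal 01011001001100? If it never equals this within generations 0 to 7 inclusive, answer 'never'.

Gen 0: 10111100011101
Gen 1 (rule 137): 00111001011000
Gen 2 (rule 182): 01010111100100
Gen 3 (rule 90): 10000100111010
Gen 4 (rule 137): 00110000110000
Gen 5 (rule 182): 01001001001000
Gen 6 (rule 90): 10110110110100
Gen 7 (rule 137): 00100100100001

Answer: never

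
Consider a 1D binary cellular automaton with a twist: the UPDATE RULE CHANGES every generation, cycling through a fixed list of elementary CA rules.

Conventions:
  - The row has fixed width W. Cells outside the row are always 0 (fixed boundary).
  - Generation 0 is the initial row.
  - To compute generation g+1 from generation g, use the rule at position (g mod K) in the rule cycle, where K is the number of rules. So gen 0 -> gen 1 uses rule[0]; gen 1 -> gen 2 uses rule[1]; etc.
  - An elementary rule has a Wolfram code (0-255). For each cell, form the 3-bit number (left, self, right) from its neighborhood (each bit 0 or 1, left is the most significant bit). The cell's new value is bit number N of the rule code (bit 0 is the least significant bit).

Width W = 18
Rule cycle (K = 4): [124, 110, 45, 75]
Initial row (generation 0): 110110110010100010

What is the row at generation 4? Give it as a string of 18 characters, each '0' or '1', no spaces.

Gen 0: 110110110010100010
Gen 1 (rule 124): 111111111011110011
Gen 2 (rule 110): 100000001110010111
Gen 3 (rule 45): 101111101000011100
Gen 4 (rule 75): 001000100011110101

Answer: 001000100011110101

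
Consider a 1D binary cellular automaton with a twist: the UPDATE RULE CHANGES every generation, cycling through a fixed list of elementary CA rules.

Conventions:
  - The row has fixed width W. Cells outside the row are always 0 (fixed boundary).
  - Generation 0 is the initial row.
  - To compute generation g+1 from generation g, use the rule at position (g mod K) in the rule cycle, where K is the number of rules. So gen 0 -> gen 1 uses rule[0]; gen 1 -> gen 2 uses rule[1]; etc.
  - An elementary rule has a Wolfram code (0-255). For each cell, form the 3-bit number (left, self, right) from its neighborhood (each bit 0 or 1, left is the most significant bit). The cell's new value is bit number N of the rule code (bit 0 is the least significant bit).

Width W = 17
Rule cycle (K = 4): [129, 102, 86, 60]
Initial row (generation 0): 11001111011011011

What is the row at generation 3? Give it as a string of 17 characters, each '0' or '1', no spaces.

Answer: 00011011000000000

Derivation:
Gen 0: 11001111011011011
Gen 1 (rule 129): 00000110000000000
Gen 2 (rule 102): 00001010000000000
Gen 3 (rule 86): 00011011000000000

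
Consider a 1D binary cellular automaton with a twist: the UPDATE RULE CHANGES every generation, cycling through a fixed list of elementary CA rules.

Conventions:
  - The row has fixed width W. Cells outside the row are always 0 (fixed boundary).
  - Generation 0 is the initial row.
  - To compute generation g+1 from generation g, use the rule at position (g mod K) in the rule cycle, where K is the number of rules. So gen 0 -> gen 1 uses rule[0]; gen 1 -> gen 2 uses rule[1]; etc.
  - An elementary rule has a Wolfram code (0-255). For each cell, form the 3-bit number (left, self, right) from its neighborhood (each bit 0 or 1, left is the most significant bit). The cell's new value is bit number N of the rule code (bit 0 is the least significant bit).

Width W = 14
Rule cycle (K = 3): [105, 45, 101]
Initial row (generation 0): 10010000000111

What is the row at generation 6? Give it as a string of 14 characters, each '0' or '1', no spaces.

Answer: 11000101001001

Derivation:
Gen 0: 10010000000111
Gen 1 (rule 105): 00000111110101
Gen 2 (rule 45): 11110100001111
Gen 3 (rule 101): 00011101100001
Gen 4 (rule 105): 11010111101100
Gen 5 (rule 45): 10111100011001
Gen 6 (rule 101): 11000101001001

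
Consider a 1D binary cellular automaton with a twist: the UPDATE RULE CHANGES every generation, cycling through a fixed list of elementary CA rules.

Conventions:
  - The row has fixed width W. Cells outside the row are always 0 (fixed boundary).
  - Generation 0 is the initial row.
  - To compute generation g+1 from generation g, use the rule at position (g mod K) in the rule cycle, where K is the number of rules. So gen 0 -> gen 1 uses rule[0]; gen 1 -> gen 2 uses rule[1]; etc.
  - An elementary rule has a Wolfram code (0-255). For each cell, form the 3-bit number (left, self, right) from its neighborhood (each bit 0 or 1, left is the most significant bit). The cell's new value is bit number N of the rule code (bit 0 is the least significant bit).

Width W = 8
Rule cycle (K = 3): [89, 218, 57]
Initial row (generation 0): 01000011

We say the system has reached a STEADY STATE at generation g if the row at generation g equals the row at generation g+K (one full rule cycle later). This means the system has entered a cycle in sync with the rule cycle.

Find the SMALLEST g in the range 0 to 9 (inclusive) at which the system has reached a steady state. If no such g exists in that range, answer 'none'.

Answer: 8

Derivation:
Gen 0: 01000011
Gen 1 (rule 89): 00111011
Gen 2 (rule 218): 01111011
Gen 3 (rule 57): 01000110
Gen 4 (rule 89): 00110111
Gen 5 (rule 218): 01110111
Gen 6 (rule 57): 01001100
Gen 7 (rule 89): 00101111
Gen 8 (rule 218): 01001111
Gen 9 (rule 57): 00101000
Gen 10 (rule 89): 10000111
Gen 11 (rule 218): 01001111
Gen 12 (rule 57): 00101000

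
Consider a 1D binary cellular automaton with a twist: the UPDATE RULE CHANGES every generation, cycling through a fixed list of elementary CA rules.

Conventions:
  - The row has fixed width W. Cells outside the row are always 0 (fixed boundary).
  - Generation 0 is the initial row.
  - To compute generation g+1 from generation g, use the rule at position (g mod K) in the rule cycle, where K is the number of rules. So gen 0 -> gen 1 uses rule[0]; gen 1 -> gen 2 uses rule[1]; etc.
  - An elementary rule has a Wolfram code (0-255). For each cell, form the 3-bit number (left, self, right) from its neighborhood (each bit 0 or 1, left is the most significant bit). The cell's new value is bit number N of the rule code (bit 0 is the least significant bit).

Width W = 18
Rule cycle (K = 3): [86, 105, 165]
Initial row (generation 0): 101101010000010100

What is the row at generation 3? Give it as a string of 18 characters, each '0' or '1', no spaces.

Gen 0: 101101010000010100
Gen 1 (rule 86): 100101011000110110
Gen 2 (rule 105): 000010111010111110
Gen 3 (rule 165): 111011010111011100

Answer: 111011010111011100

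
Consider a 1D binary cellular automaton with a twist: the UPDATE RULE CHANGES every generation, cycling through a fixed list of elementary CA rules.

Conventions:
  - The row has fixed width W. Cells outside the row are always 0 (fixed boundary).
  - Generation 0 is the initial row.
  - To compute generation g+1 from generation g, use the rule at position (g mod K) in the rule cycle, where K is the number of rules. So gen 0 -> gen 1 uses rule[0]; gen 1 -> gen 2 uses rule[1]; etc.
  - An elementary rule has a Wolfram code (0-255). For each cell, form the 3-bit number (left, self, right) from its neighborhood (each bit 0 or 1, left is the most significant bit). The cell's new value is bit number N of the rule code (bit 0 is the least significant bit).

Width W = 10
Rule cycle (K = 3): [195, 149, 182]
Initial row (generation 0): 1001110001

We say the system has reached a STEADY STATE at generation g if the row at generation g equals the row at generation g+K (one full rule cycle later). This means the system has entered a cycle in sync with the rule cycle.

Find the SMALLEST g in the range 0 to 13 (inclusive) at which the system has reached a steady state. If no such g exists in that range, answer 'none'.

Gen 0: 1001110001
Gen 1 (rule 195): 0010110110
Gen 2 (rule 149): 1010000001
Gen 3 (rule 182): 1111000011
Gen 4 (rule 195): 0111011101
Gen 5 (rule 149): 0010001001
Gen 6 (rule 182): 0111011111
Gen 7 (rule 195): 1011001111
Gen 8 (rule 149): 1000100110
Gen 9 (rule 182): 1101111001
Gen 10 (rule 195): 0100111010
Gen 11 (rule 149): 0110010011
Gen 12 (rule 182): 1001111100
Gen 13 (rule 195): 0010111101
Gen 14 (rule 149): 1010011001
Gen 15 (rule 182): 1111100111
Gen 16 (rule 195): 0111101011

Answer: none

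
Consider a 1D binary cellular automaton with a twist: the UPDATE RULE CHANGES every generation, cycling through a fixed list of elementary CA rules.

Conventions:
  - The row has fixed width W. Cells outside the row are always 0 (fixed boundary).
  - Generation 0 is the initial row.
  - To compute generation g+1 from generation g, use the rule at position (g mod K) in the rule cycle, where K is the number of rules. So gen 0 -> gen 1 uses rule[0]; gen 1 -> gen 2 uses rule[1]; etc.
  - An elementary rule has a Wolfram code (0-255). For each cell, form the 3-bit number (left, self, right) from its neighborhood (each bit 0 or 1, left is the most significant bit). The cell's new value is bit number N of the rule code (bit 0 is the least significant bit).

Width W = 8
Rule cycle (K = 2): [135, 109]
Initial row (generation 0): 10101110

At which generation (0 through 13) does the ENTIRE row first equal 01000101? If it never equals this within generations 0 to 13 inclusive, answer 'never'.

Gen 0: 10101110
Gen 1 (rule 135): 10100100
Gen 2 (rule 109): 11100101
Gen 3 (rule 135): 01001101
Gen 4 (rule 109): 01001111
Gen 5 (rule 135): 11010110
Gen 6 (rule 109): 11111110
Gen 7 (rule 135): 01111100
Gen 8 (rule 109): 01000101
Gen 9 (rule 135): 11011101
Gen 10 (rule 109): 11110111
Gen 11 (rule 135): 01100010
Gen 12 (rule 109): 01101010
Gen 13 (rule 135): 10001010

Answer: 8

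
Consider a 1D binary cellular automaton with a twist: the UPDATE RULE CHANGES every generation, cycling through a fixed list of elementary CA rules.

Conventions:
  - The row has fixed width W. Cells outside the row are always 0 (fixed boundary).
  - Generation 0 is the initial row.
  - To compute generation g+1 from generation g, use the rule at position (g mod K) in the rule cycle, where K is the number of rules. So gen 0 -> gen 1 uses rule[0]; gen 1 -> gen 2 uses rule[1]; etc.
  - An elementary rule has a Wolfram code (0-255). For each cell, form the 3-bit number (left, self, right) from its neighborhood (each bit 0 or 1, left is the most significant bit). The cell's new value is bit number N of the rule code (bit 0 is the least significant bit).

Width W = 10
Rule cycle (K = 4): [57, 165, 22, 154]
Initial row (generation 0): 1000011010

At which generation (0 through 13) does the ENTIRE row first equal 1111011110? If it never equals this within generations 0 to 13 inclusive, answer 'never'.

Answer: 6

Derivation:
Gen 0: 1000011010
Gen 1 (rule 57): 0111010101
Gen 2 (rule 165): 0010111111
Gen 3 (rule 22): 0110000000
Gen 4 (rule 154): 1101000000
Gen 5 (rule 57): 1010111111
Gen 6 (rule 165): 1111011110
Gen 7 (rule 22): 0000000001
Gen 8 (rule 154): 0000000010
Gen 9 (rule 57): 1111111001
Gen 10 (rule 165): 0111110001
Gen 11 (rule 22): 1000001011
Gen 12 (rule 154): 0100010010
Gen 13 (rule 57): 0011001001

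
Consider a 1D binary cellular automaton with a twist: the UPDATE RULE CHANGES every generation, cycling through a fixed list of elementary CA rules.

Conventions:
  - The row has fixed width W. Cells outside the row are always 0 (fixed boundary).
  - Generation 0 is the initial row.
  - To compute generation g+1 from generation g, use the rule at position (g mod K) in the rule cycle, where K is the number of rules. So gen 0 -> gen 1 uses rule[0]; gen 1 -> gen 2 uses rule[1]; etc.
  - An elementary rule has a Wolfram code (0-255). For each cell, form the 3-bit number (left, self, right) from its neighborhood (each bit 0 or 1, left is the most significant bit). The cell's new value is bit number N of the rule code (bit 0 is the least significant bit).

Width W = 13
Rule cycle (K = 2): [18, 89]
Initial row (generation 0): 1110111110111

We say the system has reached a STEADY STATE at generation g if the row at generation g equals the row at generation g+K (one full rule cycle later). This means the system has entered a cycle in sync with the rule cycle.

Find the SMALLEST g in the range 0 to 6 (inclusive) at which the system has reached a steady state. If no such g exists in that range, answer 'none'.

Gen 0: 1110111110111
Gen 1 (rule 18): 0000000000000
Gen 2 (rule 89): 1111111111111
Gen 3 (rule 18): 0000000000000
Gen 4 (rule 89): 1111111111111
Gen 5 (rule 18): 0000000000000
Gen 6 (rule 89): 1111111111111
Gen 7 (rule 18): 0000000000000
Gen 8 (rule 89): 1111111111111

Answer: 1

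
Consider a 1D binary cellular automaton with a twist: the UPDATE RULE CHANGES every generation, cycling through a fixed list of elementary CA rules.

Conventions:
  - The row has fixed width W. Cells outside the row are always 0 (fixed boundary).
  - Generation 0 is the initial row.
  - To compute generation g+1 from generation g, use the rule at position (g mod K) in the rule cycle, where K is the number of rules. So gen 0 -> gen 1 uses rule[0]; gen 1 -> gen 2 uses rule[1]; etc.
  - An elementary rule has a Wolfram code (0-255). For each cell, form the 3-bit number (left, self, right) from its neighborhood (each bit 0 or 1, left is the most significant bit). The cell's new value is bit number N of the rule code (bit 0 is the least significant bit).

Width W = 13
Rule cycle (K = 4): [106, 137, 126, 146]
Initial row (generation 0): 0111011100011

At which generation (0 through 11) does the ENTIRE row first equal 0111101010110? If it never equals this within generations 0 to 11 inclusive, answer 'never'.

Gen 0: 0111011100011
Gen 1 (rule 106): 1101110100111
Gen 2 (rule 137): 1001100000110
Gen 3 (rule 126): 1111110001111
Gen 4 (rule 146): 0111101010110
Gen 5 (rule 106): 1100110101110
Gen 6 (rule 137): 1000100001100
Gen 7 (rule 126): 1101110011110
Gen 8 (rule 146): 0000101101101
Gen 9 (rule 106): 0001011111110
Gen 10 (rule 137): 1100011111100
Gen 11 (rule 126): 1110110000110

Answer: 4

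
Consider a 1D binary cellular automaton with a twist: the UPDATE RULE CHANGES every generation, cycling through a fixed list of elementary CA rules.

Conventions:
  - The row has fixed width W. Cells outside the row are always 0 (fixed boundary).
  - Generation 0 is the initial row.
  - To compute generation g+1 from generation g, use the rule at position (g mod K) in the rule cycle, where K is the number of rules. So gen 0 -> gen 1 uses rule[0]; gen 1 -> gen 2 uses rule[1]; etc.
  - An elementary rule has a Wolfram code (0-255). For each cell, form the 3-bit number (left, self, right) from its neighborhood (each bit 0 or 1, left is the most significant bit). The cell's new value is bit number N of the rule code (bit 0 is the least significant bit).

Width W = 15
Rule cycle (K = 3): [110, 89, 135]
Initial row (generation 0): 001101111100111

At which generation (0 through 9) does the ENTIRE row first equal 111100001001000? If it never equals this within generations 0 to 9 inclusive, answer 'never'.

Answer: never

Derivation:
Gen 0: 001101111100111
Gen 1 (rule 110): 011111000101101
Gen 2 (rule 89): 010001110001100
Gen 3 (rule 135): 110110100110001
Gen 4 (rule 110): 111111101110011
Gen 5 (rule 89): 100000101011011
Gen 6 (rule 135): 101111101000000
Gen 7 (rule 110): 111000111000000
Gen 8 (rule 89): 101110101111111
Gen 9 (rule 135): 100100100111110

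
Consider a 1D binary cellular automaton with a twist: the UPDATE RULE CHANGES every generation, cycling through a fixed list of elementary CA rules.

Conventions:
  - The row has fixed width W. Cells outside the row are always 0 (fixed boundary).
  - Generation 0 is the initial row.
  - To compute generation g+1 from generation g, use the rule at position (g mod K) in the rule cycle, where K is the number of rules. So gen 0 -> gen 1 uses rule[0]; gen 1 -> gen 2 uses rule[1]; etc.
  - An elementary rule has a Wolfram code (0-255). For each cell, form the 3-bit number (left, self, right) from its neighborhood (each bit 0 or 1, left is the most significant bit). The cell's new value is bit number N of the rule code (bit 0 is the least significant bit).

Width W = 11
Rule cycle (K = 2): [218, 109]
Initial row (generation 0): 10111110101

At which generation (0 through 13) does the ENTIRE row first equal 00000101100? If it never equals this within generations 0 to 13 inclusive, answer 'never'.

Gen 0: 10111110101
Gen 1 (rule 218): 00111110000
Gen 2 (rule 109): 10100010111
Gen 3 (rule 218): 00010100111
Gen 4 (rule 109): 11011100101
Gen 5 (rule 218): 11011111000
Gen 6 (rule 109): 11110001011
Gen 7 (rule 218): 11111010011
Gen 8 (rule 109): 10001110011
Gen 9 (rule 218): 01011111111
Gen 10 (rule 109): 01110000001
Gen 11 (rule 218): 11111000010
Gen 12 (rule 109): 10001011010
Gen 13 (rule 218): 01010011001

Answer: never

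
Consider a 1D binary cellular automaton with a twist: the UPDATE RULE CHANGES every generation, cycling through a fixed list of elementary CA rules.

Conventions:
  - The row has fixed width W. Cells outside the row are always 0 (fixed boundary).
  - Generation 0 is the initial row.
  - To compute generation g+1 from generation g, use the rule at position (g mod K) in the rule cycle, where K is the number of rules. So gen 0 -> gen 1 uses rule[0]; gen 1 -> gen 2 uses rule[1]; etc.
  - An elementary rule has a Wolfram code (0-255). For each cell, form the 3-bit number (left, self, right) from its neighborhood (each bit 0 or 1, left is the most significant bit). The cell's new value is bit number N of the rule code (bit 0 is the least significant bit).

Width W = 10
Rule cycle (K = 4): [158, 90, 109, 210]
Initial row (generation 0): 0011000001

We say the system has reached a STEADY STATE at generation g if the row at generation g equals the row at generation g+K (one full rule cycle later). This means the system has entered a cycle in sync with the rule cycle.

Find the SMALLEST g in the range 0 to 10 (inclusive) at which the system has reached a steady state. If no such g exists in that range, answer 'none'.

Answer: none

Derivation:
Gen 0: 0011000001
Gen 1 (rule 158): 0110100011
Gen 2 (rule 90): 1110010111
Gen 3 (rule 109): 1010011101
Gen 4 (rule 210): 0001101100
Gen 5 (rule 158): 0011001010
Gen 6 (rule 90): 0111110001
Gen 7 (rule 109): 0100010101
Gen 8 (rule 210): 1010100000
Gen 9 (rule 158): 1010110000
Gen 10 (rule 90): 0000111000
Gen 11 (rule 109): 1110101011
Gen 12 (rule 210): 0110000001
Gen 13 (rule 158): 1101000011
Gen 14 (rule 90): 1100100111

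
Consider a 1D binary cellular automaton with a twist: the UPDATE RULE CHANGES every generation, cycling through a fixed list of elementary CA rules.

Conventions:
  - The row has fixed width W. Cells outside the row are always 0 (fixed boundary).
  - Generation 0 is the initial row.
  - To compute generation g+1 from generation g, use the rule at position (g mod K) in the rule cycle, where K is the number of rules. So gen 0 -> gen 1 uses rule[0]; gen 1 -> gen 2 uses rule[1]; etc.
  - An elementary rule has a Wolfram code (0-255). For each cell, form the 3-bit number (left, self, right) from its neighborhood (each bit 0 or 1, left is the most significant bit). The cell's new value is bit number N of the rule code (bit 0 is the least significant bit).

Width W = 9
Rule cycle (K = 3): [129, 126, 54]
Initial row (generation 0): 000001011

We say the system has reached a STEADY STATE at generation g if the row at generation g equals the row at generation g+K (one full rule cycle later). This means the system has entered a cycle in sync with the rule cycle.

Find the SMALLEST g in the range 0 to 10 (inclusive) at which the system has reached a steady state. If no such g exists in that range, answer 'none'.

Gen 0: 000001011
Gen 1 (rule 129): 111100000
Gen 2 (rule 126): 100110000
Gen 3 (rule 54): 111001000
Gen 4 (rule 129): 010000011
Gen 5 (rule 126): 111000111
Gen 6 (rule 54): 000101000
Gen 7 (rule 129): 110000011
Gen 8 (rule 126): 111000111
Gen 9 (rule 54): 000101000
Gen 10 (rule 129): 110000011
Gen 11 (rule 126): 111000111
Gen 12 (rule 54): 000101000
Gen 13 (rule 129): 110000011

Answer: 5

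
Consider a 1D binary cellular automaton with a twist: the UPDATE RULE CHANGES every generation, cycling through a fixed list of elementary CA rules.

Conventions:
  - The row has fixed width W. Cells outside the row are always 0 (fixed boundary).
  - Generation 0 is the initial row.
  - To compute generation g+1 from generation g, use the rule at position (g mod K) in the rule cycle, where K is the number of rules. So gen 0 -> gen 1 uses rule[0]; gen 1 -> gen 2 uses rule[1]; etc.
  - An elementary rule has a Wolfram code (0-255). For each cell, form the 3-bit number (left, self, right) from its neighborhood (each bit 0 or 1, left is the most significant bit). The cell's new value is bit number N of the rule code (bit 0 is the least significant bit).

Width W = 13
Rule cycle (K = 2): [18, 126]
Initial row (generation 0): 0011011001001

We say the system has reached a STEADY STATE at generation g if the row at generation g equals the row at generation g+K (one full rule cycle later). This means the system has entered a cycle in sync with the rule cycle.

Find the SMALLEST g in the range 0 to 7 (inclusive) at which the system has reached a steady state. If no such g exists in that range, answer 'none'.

Answer: none

Derivation:
Gen 0: 0011011001001
Gen 1 (rule 18): 0100000110110
Gen 2 (rule 126): 1110001111111
Gen 3 (rule 18): 0001010000000
Gen 4 (rule 126): 0011111000000
Gen 5 (rule 18): 0100000100000
Gen 6 (rule 126): 1110001110000
Gen 7 (rule 18): 0001010001000
Gen 8 (rule 126): 0011111011100
Gen 9 (rule 18): 0100000000010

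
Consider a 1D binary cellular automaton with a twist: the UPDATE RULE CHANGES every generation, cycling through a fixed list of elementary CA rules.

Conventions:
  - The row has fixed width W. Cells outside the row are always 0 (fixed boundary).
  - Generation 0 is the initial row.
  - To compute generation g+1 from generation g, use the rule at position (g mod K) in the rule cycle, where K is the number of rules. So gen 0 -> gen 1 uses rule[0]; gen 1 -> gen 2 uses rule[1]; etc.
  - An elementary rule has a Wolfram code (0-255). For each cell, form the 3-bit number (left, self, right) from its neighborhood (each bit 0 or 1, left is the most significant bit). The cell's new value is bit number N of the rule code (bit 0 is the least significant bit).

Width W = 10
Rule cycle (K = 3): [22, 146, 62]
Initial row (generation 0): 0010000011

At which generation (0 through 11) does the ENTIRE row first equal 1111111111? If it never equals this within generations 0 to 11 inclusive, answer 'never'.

Answer: 3

Derivation:
Gen 0: 0010000011
Gen 1 (rule 22): 0111000100
Gen 2 (rule 146): 1010101010
Gen 3 (rule 62): 1111111111
Gen 4 (rule 22): 0000000000
Gen 5 (rule 146): 0000000000
Gen 6 (rule 62): 0000000000
Gen 7 (rule 22): 0000000000
Gen 8 (rule 146): 0000000000
Gen 9 (rule 62): 0000000000
Gen 10 (rule 22): 0000000000
Gen 11 (rule 146): 0000000000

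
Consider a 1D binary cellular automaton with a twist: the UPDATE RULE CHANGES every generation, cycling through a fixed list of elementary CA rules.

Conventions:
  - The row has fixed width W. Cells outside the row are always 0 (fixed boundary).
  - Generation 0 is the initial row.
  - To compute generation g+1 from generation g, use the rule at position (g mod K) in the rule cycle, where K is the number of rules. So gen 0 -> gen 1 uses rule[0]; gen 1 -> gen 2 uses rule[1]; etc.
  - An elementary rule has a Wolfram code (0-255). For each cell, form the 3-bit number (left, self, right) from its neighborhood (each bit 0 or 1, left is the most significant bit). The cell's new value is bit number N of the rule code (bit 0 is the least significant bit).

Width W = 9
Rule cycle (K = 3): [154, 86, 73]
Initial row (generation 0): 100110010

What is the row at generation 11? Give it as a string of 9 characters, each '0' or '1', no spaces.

Gen 0: 100110010
Gen 1 (rule 154): 011101101
Gen 2 (rule 86): 100100101
Gen 3 (rule 73): 000000000
Gen 4 (rule 154): 000000000
Gen 5 (rule 86): 000000000
Gen 6 (rule 73): 111111111
Gen 7 (rule 154): 111111110
Gen 8 (rule 86): 000000011
Gen 9 (rule 73): 111111011
Gen 10 (rule 154): 111110010
Gen 11 (rule 86): 000011111

Answer: 000011111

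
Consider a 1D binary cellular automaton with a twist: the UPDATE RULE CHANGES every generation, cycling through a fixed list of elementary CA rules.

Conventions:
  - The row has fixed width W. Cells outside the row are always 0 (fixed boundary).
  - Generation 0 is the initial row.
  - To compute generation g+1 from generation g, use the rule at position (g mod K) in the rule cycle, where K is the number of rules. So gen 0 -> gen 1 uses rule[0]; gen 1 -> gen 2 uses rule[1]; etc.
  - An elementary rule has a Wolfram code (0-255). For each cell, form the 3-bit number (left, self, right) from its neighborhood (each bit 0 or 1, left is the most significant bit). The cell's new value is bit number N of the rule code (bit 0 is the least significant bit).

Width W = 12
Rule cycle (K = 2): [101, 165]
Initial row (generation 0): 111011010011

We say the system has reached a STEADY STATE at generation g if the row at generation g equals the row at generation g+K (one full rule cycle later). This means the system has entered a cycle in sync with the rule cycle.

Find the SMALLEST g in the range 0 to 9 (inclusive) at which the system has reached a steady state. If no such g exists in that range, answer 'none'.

Answer: none

Derivation:
Gen 0: 111011010011
Gen 1 (rule 101): 001101110001
Gen 2 (rule 165): 100010100101
Gen 3 (rule 101): 101011100111
Gen 4 (rule 165): 111101000010
Gen 5 (rule 101): 000111011010
Gen 6 (rule 165): 110010100110
Gen 7 (rule 101): 010011100010
Gen 8 (rule 165): 010001001010
Gen 9 (rule 101): 010101001110
Gen 10 (rule 165): 011111000100
Gen 11 (rule 101): 000001010101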